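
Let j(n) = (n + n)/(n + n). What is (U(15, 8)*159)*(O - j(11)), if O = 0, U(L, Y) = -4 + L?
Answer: -1749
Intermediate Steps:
j(n) = 1 (j(n) = (2*n)/((2*n)) = (2*n)*(1/(2*n)) = 1)
(U(15, 8)*159)*(O - j(11)) = ((-4 + 15)*159)*(0 - 1*1) = (11*159)*(0 - 1) = 1749*(-1) = -1749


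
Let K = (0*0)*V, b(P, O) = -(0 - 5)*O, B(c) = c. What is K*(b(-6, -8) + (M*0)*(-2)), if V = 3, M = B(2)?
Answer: 0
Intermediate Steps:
M = 2
b(P, O) = 5*O (b(P, O) = -(-5)*O = 5*O)
K = 0 (K = (0*0)*3 = 0*3 = 0)
K*(b(-6, -8) + (M*0)*(-2)) = 0*(5*(-8) + (2*0)*(-2)) = 0*(-40 + 0*(-2)) = 0*(-40 + 0) = 0*(-40) = 0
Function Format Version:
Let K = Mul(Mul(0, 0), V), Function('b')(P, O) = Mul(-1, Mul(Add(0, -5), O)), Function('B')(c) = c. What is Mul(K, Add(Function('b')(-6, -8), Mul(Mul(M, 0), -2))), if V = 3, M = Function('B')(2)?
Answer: 0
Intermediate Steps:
M = 2
Function('b')(P, O) = Mul(5, O) (Function('b')(P, O) = Mul(-1, Mul(-5, O)) = Mul(5, O))
K = 0 (K = Mul(Mul(0, 0), 3) = Mul(0, 3) = 0)
Mul(K, Add(Function('b')(-6, -8), Mul(Mul(M, 0), -2))) = Mul(0, Add(Mul(5, -8), Mul(Mul(2, 0), -2))) = Mul(0, Add(-40, Mul(0, -2))) = Mul(0, Add(-40, 0)) = Mul(0, -40) = 0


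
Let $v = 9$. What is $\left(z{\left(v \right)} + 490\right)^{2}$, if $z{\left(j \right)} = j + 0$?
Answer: $249001$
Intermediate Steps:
$z{\left(j \right)} = j$
$\left(z{\left(v \right)} + 490\right)^{2} = \left(9 + 490\right)^{2} = 499^{2} = 249001$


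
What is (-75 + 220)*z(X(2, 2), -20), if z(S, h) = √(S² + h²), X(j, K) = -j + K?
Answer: 2900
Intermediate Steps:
X(j, K) = K - j
(-75 + 220)*z(X(2, 2), -20) = (-75 + 220)*√((2 - 1*2)² + (-20)²) = 145*√((2 - 2)² + 400) = 145*√(0² + 400) = 145*√(0 + 400) = 145*√400 = 145*20 = 2900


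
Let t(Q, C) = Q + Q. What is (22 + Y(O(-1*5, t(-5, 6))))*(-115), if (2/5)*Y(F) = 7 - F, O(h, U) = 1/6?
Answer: -53935/12 ≈ -4494.6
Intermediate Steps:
t(Q, C) = 2*Q
O(h, U) = ⅙
Y(F) = 35/2 - 5*F/2 (Y(F) = 5*(7 - F)/2 = 35/2 - 5*F/2)
(22 + Y(O(-1*5, t(-5, 6))))*(-115) = (22 + (35/2 - 5/2*⅙))*(-115) = (22 + (35/2 - 5/12))*(-115) = (22 + 205/12)*(-115) = (469/12)*(-115) = -53935/12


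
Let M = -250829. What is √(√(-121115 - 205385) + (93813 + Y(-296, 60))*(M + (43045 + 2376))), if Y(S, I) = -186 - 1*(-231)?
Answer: √(-19279184064 + 10*I*√3265) ≈ 0.e-3 + 1.3885e+5*I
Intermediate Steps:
Y(S, I) = 45 (Y(S, I) = -186 + 231 = 45)
√(√(-121115 - 205385) + (93813 + Y(-296, 60))*(M + (43045 + 2376))) = √(√(-121115 - 205385) + (93813 + 45)*(-250829 + (43045 + 2376))) = √(√(-326500) + 93858*(-250829 + 45421)) = √(10*I*√3265 + 93858*(-205408)) = √(10*I*√3265 - 19279184064) = √(-19279184064 + 10*I*√3265)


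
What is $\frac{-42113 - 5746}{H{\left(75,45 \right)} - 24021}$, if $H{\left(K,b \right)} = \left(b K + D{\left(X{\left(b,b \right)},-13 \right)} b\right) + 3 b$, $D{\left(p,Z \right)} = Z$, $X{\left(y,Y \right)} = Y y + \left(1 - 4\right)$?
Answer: $\frac{15953}{7032} \approx 2.2686$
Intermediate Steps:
$X{\left(y,Y \right)} = -3 + Y y$ ($X{\left(y,Y \right)} = Y y - 3 = -3 + Y y$)
$H{\left(K,b \right)} = - 10 b + K b$ ($H{\left(K,b \right)} = \left(b K - 13 b\right) + 3 b = \left(K b - 13 b\right) + 3 b = \left(- 13 b + K b\right) + 3 b = - 10 b + K b$)
$\frac{-42113 - 5746}{H{\left(75,45 \right)} - 24021} = \frac{-42113 - 5746}{45 \left(-10 + 75\right) - 24021} = - \frac{47859}{45 \cdot 65 - 24021} = - \frac{47859}{2925 - 24021} = - \frac{47859}{-21096} = \left(-47859\right) \left(- \frac{1}{21096}\right) = \frac{15953}{7032}$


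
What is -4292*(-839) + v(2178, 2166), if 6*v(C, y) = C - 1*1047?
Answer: 7202353/2 ≈ 3.6012e+6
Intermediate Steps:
v(C, y) = -349/2 + C/6 (v(C, y) = (C - 1*1047)/6 = (C - 1047)/6 = (-1047 + C)/6 = -349/2 + C/6)
-4292*(-839) + v(2178, 2166) = -4292*(-839) + (-349/2 + (⅙)*2178) = 3600988 + (-349/2 + 363) = 3600988 + 377/2 = 7202353/2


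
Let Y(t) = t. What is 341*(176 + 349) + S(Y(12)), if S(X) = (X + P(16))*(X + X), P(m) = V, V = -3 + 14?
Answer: 179577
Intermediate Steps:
V = 11
P(m) = 11
S(X) = 2*X*(11 + X) (S(X) = (X + 11)*(X + X) = (11 + X)*(2*X) = 2*X*(11 + X))
341*(176 + 349) + S(Y(12)) = 341*(176 + 349) + 2*12*(11 + 12) = 341*525 + 2*12*23 = 179025 + 552 = 179577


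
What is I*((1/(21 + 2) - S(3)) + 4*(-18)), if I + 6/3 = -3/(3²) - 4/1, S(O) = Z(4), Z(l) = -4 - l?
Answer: 27949/69 ≈ 405.06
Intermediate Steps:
S(O) = -8 (S(O) = -4 - 1*4 = -4 - 4 = -8)
I = -19/3 (I = -2 + (-3/(3²) - 4/1) = -2 + (-3/9 - 4*1) = -2 + (-3*⅑ - 4) = -2 + (-⅓ - 4) = -2 - 13/3 = -19/3 ≈ -6.3333)
I*((1/(21 + 2) - S(3)) + 4*(-18)) = -19*((1/(21 + 2) - 1*(-8)) + 4*(-18))/3 = -19*((1/23 + 8) - 72)/3 = -19*(185/23 - 72)/3 = -19/3*(-1471/23) = 27949/69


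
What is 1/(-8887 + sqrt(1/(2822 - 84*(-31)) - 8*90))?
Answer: -48220862/428542707313 - I*sqrt(21197857294)/428542707313 ≈ -0.00011252 - 3.3974e-7*I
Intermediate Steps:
1/(-8887 + sqrt(1/(2822 - 84*(-31)) - 8*90)) = 1/(-8887 + sqrt(1/(2822 + 2604) - 720)) = 1/(-8887 + sqrt(1/5426 - 720)) = 1/(-8887 + sqrt(-3906719/5426)) = 1/(-8887 + I*sqrt(21197857294)/5426)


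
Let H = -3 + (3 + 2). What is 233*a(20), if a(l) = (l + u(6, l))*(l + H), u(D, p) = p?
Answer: 205040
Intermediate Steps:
H = 2 (H = -3 + 5 = 2)
a(l) = 2*l*(2 + l) (a(l) = (l + l)*(l + 2) = (2*l)*(2 + l) = 2*l*(2 + l))
233*a(20) = 233*(2*20*(2 + 20)) = 233*(2*20*22) = 233*880 = 205040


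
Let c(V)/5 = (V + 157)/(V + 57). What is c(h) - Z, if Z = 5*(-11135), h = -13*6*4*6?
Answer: 20211740/363 ≈ 55680.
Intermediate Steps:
h = -1872 (h = -312*6 = -13*144 = -1872)
Z = -55675
c(V) = 5*(157 + V)/(57 + V) (c(V) = 5*((V + 157)/(V + 57)) = 5*((157 + V)/(57 + V)) = 5*(157 + V)/(57 + V))
c(h) - Z = 5*(157 - 1872)/(57 - 1872) - 1*(-55675) = 5*(-1715)/(-1815) + 55675 = 5*(-1/1815)*(-1715) + 55675 = 1715/363 + 55675 = 20211740/363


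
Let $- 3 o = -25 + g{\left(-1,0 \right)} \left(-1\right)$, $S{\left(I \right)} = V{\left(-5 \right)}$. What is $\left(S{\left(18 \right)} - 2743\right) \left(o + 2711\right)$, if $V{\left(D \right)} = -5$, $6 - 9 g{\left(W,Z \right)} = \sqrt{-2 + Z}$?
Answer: $- \frac{22420016}{3} + \frac{916 i \sqrt{2}}{9} \approx -7.4733 \cdot 10^{6} + 143.94 i$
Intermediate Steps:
$g{\left(W,Z \right)} = \frac{2}{3} - \frac{\sqrt{-2 + Z}}{9}$
$S{\left(I \right)} = -5$
$o = \frac{77}{9} - \frac{i \sqrt{2}}{27}$ ($o = - \frac{-25 + \left(\frac{2}{3} - \frac{\sqrt{-2 + 0}}{9}\right) \left(-1\right)}{3} = - \frac{-25 + \left(\frac{2}{3} - \frac{\sqrt{-2}}{9}\right) \left(-1\right)}{3} = - \frac{-25 + \left(\frac{2}{3} - \frac{i \sqrt{2}}{9}\right) \left(-1\right)}{3} = - \frac{-25 - \left(\frac{2}{3} - \frac{i \sqrt{2}}{9}\right)}{3} = - \frac{- \frac{77}{3} + \frac{i \sqrt{2}}{9}}{3} = \frac{77}{9} - \frac{i \sqrt{2}}{27} \approx 8.5556 - 0.052378 i$)
$\left(S{\left(18 \right)} - 2743\right) \left(o + 2711\right) = \left(-5 - 2743\right) \left(\left(\frac{77}{9} - \frac{i \sqrt{2}}{27}\right) + 2711\right) = - 2748 \left(\frac{24476}{9} - \frac{i \sqrt{2}}{27}\right) = - \frac{22420016}{3} + \frac{916 i \sqrt{2}}{9}$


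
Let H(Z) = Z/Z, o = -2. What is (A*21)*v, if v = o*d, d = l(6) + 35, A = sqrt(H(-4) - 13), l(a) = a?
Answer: -3444*I*sqrt(3) ≈ -5965.2*I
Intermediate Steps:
H(Z) = 1
A = 2*I*sqrt(3) (A = sqrt(1 - 13) = sqrt(-12) = 2*I*sqrt(3) ≈ 3.4641*I)
d = 41 (d = 6 + 35 = 41)
v = -82 (v = -2*41 = -82)
(A*21)*v = ((2*I*sqrt(3))*21)*(-82) = (42*I*sqrt(3))*(-82) = -3444*I*sqrt(3)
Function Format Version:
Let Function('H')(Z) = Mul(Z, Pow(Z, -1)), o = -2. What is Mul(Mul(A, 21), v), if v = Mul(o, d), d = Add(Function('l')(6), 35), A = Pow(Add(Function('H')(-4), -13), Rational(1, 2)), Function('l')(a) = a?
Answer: Mul(-3444, I, Pow(3, Rational(1, 2))) ≈ Mul(-5965.2, I)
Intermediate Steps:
Function('H')(Z) = 1
A = Mul(2, I, Pow(3, Rational(1, 2))) (A = Pow(Add(1, -13), Rational(1, 2)) = Pow(-12, Rational(1, 2)) = Mul(2, I, Pow(3, Rational(1, 2))) ≈ Mul(3.4641, I))
d = 41 (d = Add(6, 35) = 41)
v = -82 (v = Mul(-2, 41) = -82)
Mul(Mul(A, 21), v) = Mul(Mul(Mul(2, I, Pow(3, Rational(1, 2))), 21), -82) = Mul(Mul(42, I, Pow(3, Rational(1, 2))), -82) = Mul(-3444, I, Pow(3, Rational(1, 2)))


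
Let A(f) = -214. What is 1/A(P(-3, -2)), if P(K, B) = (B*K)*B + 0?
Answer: -1/214 ≈ -0.0046729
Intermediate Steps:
P(K, B) = K*B**2 (P(K, B) = K*B**2 + 0 = K*B**2)
1/A(P(-3, -2)) = 1/(-214) = -1/214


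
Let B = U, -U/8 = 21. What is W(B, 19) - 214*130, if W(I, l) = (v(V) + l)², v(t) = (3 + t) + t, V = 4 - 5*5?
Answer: -27420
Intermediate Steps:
U = -168 (U = -8*21 = -168)
B = -168
V = -21 (V = 4 - 25 = -21)
v(t) = 3 + 2*t
W(I, l) = (-39 + l)² (W(I, l) = ((3 + 2*(-21)) + l)² = ((3 - 42) + l)² = (-39 + l)²)
W(B, 19) - 214*130 = (-39 + 19)² - 214*130 = (-20)² - 27820 = 400 - 27820 = -27420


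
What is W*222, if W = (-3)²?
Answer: 1998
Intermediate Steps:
W = 9
W*222 = 9*222 = 1998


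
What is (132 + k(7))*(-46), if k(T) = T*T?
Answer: -8326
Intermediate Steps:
k(T) = T²
(132 + k(7))*(-46) = (132 + 7²)*(-46) = (132 + 49)*(-46) = 181*(-46) = -8326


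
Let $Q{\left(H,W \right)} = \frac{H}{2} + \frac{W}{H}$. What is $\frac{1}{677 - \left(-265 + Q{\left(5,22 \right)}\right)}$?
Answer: $\frac{10}{9351} \approx 0.0010694$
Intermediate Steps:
$Q{\left(H,W \right)} = \frac{H}{2} + \frac{W}{H}$ ($Q{\left(H,W \right)} = H \frac{1}{2} + \frac{W}{H} = \frac{H}{2} + \frac{W}{H}$)
$\frac{1}{677 - \left(-265 + Q{\left(5,22 \right)}\right)} = \frac{1}{677 - \left(-265 + \frac{5}{2} + \frac{22}{5}\right)} = \frac{1}{677 + \left(265 - \left(\frac{5}{2} + 22 \cdot \frac{1}{5}\right)\right)} = \frac{1}{677 + \left(265 - \left(\frac{5}{2} + \frac{22}{5}\right)\right)} = \frac{1}{677 + \left(265 - \frac{69}{10}\right)} = \frac{1}{677 + \frac{2581}{10}} = \frac{1}{\frac{9351}{10}} = \frac{10}{9351}$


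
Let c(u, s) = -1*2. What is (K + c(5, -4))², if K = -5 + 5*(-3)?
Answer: 484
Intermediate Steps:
c(u, s) = -2
K = -20 (K = -5 - 15 = -20)
(K + c(5, -4))² = (-20 - 2)² = (-22)² = 484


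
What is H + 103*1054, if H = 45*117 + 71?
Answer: 113898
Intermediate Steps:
H = 5336 (H = 5265 + 71 = 5336)
H + 103*1054 = 5336 + 103*1054 = 5336 + 108562 = 113898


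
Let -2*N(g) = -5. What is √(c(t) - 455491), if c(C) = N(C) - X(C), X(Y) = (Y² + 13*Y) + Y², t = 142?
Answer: 5*I*√79626/2 ≈ 705.45*I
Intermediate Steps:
N(g) = 5/2 (N(g) = -½*(-5) = 5/2)
X(Y) = 2*Y² + 13*Y
c(C) = 5/2 - C*(13 + 2*C)
√(c(t) - 455491) = √((5/2 - 1*142*(13 + 2*142)) - 455491) = √((5/2 - 1*142*(13 + 284)) - 455491) = √((5/2 - 1*142*297) - 455491) = √((5/2 - 42174) - 455491) = √(-84343/2 - 455491) = √(-995325/2) = 5*I*√79626/2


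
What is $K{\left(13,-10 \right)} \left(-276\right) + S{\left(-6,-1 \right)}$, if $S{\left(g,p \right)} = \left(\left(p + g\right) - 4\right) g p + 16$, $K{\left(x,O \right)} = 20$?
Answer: $-5570$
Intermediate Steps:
$S{\left(g,p \right)} = 16 + g p \left(-4 + g + p\right)$ ($S{\left(g,p \right)} = \left(\left(g + p\right) - 4\right) g p + 16 = \left(-4 + g + p\right) g p + 16 = g \left(-4 + g + p\right) p + 16 = g p \left(-4 + g + p\right) + 16 = 16 + g p \left(-4 + g + p\right)$)
$K{\left(13,-10 \right)} \left(-276\right) + S{\left(-6,-1 \right)} = 20 \left(-276\right) - \left(20 + 6 + 24\right) = -5520 - 50 = -5570$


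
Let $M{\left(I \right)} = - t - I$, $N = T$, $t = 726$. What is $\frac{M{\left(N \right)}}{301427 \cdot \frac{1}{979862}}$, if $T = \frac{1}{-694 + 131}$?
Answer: $- \frac{57215122042}{24243343} \approx -2360.0$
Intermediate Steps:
$T = - \frac{1}{563}$ ($T = \frac{1}{-563} = - \frac{1}{563} \approx -0.0017762$)
$N = - \frac{1}{563} \approx -0.0017762$
$M{\left(I \right)} = -726 - I$ ($M{\left(I \right)} = \left(-1\right) 726 - I = -726 - I$)
$\frac{M{\left(N \right)}}{301427 \cdot \frac{1}{979862}} = \frac{-726 - - \frac{1}{563}}{301427 \cdot \frac{1}{979862}} = \frac{-726 + \frac{1}{563}}{301427 \cdot \frac{1}{979862}} = - \frac{408737}{563 \cdot \frac{301427}{979862}} = \left(- \frac{408737}{563}\right) \frac{979862}{301427} = - \frac{57215122042}{24243343}$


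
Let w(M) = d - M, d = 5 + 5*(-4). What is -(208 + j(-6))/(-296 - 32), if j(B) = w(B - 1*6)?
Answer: 5/8 ≈ 0.62500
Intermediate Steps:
d = -15 (d = 5 - 20 = -15)
w(M) = -15 - M
j(B) = -9 - B (j(B) = -15 - (B - 1*6) = -15 - (B - 6) = -15 - (-6 + B) = -15 + (6 - B) = -9 - B)
-(208 + j(-6))/(-296 - 32) = -(208 + (-9 - 1*(-6)))/(-296 - 32) = -(208 + (-9 + 6))/(-328) = -(208 - 3)*(-1)/328 = -205*(-1)/328 = -1*(-5/8) = 5/8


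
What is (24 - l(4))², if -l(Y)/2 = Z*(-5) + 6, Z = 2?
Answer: 256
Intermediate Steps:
l(Y) = 8 (l(Y) = -2*(2*(-5) + 6) = -2*(-10 + 6) = -2*(-4) = 8)
(24 - l(4))² = (24 - 1*8)² = (24 - 8)² = 16² = 256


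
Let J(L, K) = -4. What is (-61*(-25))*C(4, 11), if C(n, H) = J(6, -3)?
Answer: -6100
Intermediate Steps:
C(n, H) = -4
(-61*(-25))*C(4, 11) = -61*(-25)*(-4) = 1525*(-4) = -6100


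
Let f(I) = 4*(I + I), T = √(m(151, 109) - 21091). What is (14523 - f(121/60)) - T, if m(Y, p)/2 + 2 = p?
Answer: 217603/15 - I*√20877 ≈ 14507.0 - 144.49*I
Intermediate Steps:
m(Y, p) = -4 + 2*p
T = I*√20877 (T = √((-4 + 2*109) - 21091) = √((-4 + 218) - 21091) = √(214 - 21091) = √(-20877) = I*√20877 ≈ 144.49*I)
f(I) = 8*I (f(I) = 4*(2*I) = 8*I)
(14523 - f(121/60)) - T = (14523 - 8*121/60) - I*√20877 = (14523 - 1*242/15) - I*√20877 = (14523 - 242/15) - I*√20877 = 217603/15 - I*√20877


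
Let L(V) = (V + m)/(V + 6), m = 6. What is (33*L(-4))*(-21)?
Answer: -693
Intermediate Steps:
L(V) = 1 (L(V) = (V + 6)/(V + 6) = (6 + V)/(6 + V) = 1)
(33*L(-4))*(-21) = (33*1)*(-21) = 33*(-21) = -693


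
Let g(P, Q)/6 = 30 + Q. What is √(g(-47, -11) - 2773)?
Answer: I*√2659 ≈ 51.565*I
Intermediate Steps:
g(P, Q) = 180 + 6*Q (g(P, Q) = 6*(30 + Q) = 180 + 6*Q)
√(g(-47, -11) - 2773) = √((180 + 6*(-11)) - 2773) = √((180 - 66) - 2773) = √(114 - 2773) = √(-2659) = I*√2659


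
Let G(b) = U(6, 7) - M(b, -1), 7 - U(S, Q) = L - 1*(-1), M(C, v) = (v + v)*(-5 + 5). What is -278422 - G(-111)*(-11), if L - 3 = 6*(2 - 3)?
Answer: -278323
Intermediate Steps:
M(C, v) = 0 (M(C, v) = (2*v)*0 = 0)
L = -3 (L = 3 + 6*(2 - 3) = 3 + 6*(-1) = 3 - 6 = -3)
U(S, Q) = 9 (U(S, Q) = 7 - (-3 - 1*(-1)) = 7 - (-3 + 1) = 7 - 1*(-2) = 7 + 2 = 9)
G(b) = 9 (G(b) = 9 - 1*0 = 9 + 0 = 9)
-278422 - G(-111)*(-11) = -278422 - 9*(-11) = -278422 - 1*(-99) = -278422 + 99 = -278323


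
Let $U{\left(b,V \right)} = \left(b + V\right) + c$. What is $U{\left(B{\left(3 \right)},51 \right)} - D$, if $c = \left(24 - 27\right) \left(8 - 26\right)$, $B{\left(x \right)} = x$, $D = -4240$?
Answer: $4348$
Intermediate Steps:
$c = 54$ ($c = \left(-3\right) \left(-18\right) = 54$)
$U{\left(b,V \right)} = 54 + V + b$ ($U{\left(b,V \right)} = \left(b + V\right) + 54 = \left(V + b\right) + 54 = 54 + V + b$)
$U{\left(B{\left(3 \right)},51 \right)} - D = \left(54 + 51 + 3\right) - -4240 = 108 + 4240 = 4348$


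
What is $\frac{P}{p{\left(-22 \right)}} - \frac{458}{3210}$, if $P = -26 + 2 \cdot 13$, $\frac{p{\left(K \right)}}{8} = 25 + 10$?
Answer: $- \frac{229}{1605} \approx -0.14268$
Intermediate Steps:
$p{\left(K \right)} = 280$ ($p{\left(K \right)} = 8 \left(25 + 10\right) = 8 \cdot 35 = 280$)
$P = 0$ ($P = -26 + 26 = 0$)
$\frac{P}{p{\left(-22 \right)}} - \frac{458}{3210} = \frac{0}{280} - \frac{458}{3210} = 0 \cdot \frac{1}{280} - \frac{229}{1605} = 0 - \frac{229}{1605} = - \frac{229}{1605}$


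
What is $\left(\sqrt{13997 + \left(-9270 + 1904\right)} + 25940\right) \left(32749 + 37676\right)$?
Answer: $1826824500 + 70425 \sqrt{6631} \approx 1.8326 \cdot 10^{9}$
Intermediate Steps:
$\left(\sqrt{13997 + \left(-9270 + 1904\right)} + 25940\right) \left(32749 + 37676\right) = \left(\sqrt{13997 - 7366} + 25940\right) 70425 = \left(\sqrt{6631} + 25940\right) 70425 = \left(25940 + \sqrt{6631}\right) 70425 = 1826824500 + 70425 \sqrt{6631}$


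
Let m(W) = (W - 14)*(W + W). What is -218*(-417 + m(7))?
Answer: 112270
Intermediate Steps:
m(W) = 2*W*(-14 + W) (m(W) = (-14 + W)*(2*W) = 2*W*(-14 + W))
-218*(-417 + m(7)) = -218*(-417 + 2*7*(-14 + 7)) = -218*(-417 + 2*7*(-7)) = -218*(-417 - 98) = -218*(-515) = 112270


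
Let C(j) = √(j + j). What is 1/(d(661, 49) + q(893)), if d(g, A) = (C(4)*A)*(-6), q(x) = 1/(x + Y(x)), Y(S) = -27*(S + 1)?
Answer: 23245/373631728327199 - 317714054700*√2/373631728327199 ≈ -0.0012026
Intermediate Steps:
Y(S) = -27 - 27*S (Y(S) = -27*(1 + S) = -27 - 27*S)
q(x) = 1/(-27 - 26*x) (q(x) = 1/(x + (-27 - 27*x)) = 1/(-27 - 26*x))
C(j) = √2*√j (C(j) = √(2*j) = √2*√j)
d(g, A) = -12*A*√2 (d(g, A) = ((√2*√4)*A)*(-6) = ((√2*2)*A)*(-6) = ((2*√2)*A)*(-6) = (2*A*√2)*(-6) = -12*A*√2)
1/(d(661, 49) + q(893)) = 1/(-12*49*√2 - 1/(27 + 26*893)) = 1/(-588*√2 - 1/(27 + 23218)) = 1/(-588*√2 - 1/23245) = 1/(-1/23245 - 588*√2)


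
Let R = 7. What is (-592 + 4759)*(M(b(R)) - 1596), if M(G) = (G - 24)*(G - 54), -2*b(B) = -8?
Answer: -2483532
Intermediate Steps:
b(B) = 4 (b(B) = -½*(-8) = 4)
M(G) = (-54 + G)*(-24 + G) (M(G) = (-24 + G)*(-54 + G) = (-54 + G)*(-24 + G))
(-592 + 4759)*(M(b(R)) - 1596) = (-592 + 4759)*((1296 + 4² - 78*4) - 1596) = 4167*((1296 + 16 - 312) - 1596) = 4167*(1000 - 1596) = 4167*(-596) = -2483532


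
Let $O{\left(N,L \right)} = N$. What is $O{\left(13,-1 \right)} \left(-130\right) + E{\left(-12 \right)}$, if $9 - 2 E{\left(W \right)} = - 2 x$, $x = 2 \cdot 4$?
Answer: $- \frac{3355}{2} \approx -1677.5$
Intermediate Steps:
$x = 8$
$E{\left(W \right)} = \frac{25}{2}$ ($E{\left(W \right)} = \frac{9}{2} - \frac{\left(-2\right) 8}{2} = \frac{9}{2} - -8 = \frac{9}{2} + 8 = \frac{25}{2}$)
$O{\left(13,-1 \right)} \left(-130\right) + E{\left(-12 \right)} = 13 \left(-130\right) + \frac{25}{2} = -1690 + \frac{25}{2} = - \frac{3355}{2}$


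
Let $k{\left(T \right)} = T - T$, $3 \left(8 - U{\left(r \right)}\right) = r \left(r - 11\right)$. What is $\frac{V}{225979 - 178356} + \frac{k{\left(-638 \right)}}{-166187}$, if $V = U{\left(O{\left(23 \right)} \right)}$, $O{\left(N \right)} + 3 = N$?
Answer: $- \frac{52}{47623} \approx -0.0010919$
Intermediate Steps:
$O{\left(N \right)} = -3 + N$
$U{\left(r \right)} = 8 - \frac{r \left(-11 + r\right)}{3}$ ($U{\left(r \right)} = 8 - \frac{r \left(r - 11\right)}{3} = 8 - \frac{r \left(-11 + r\right)}{3}$)
$V = -52$ ($V = 8 - \frac{\left(-3 + 23\right)^{2}}{3} + \frac{11 \left(-3 + 23\right)}{3} = 8 - \frac{20^{2}}{3} + \frac{11}{3} \cdot 20 = 8 - \frac{400}{3} + \frac{220}{3} = -52$)
$k{\left(T \right)} = 0$
$\frac{V}{225979 - 178356} + \frac{k{\left(-638 \right)}}{-166187} = - \frac{52}{225979 - 178356} + \frac{0}{-166187} = - \frac{52}{225979 - 178356} + 0 \left(- \frac{1}{166187}\right) = - \frac{52}{47623} + 0 = - \frac{52}{47623}$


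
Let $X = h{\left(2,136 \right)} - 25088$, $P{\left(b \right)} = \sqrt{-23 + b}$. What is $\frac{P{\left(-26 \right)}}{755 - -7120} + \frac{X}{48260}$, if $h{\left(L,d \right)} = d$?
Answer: $- \frac{6238}{12065} + \frac{i}{1125} \approx -0.51703 + 0.00088889 i$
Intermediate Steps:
$X = -24952$ ($X = 136 - 25088 = -24952$)
$\frac{P{\left(-26 \right)}}{755 - -7120} + \frac{X}{48260} = \frac{\sqrt{-23 - 26}}{755 - -7120} - \frac{24952}{48260} = \frac{\sqrt{-49}}{755 + 7120} - \frac{6238}{12065} = \frac{7 i}{7875} - \frac{6238}{12065} = 7 i \frac{1}{7875} - \frac{6238}{12065} = \frac{i}{1125} - \frac{6238}{12065} = - \frac{6238}{12065} + \frac{i}{1125}$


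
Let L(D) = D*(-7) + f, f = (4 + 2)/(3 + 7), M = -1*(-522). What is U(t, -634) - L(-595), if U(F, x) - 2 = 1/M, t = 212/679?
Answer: -10866991/2610 ≈ -4163.6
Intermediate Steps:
M = 522
f = 3/5 (f = 6/10 = 6*(1/10) = 3/5 ≈ 0.60000)
L(D) = 3/5 - 7*D (L(D) = D*(-7) + 3/5 = -7*D + 3/5 = 3/5 - 7*D)
t = 212/679 (t = 212*(1/679) = 212/679 ≈ 0.31222)
U(F, x) = 1045/522 (U(F, x) = 2 + 1/522 = 1045/522)
U(t, -634) - L(-595) = 1045/522 - (3/5 - 7*(-595)) = 1045/522 - (3/5 + 4165) = 1045/522 - 1*20828/5 = 1045/522 - 20828/5 = -10866991/2610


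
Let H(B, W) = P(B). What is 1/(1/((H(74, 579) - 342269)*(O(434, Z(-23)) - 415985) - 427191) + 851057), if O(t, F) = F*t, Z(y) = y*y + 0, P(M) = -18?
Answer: 63801527322/54298736438079355 ≈ 1.1750e-6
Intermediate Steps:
Z(y) = y² (Z(y) = y² + 0 = y²)
H(B, W) = -18
1/(1/((H(74, 579) - 342269)*(O(434, Z(-23)) - 415985) - 427191) + 851057) = 1/(1/((-18 - 342269)*((-23)²*434 - 415985) - 427191) + 851057) = 1/(1/(-342287*(529*434 - 415985) - 427191) + 851057) = 1/(1/(-342287*(229586 - 415985) - 427191) + 851057) = 1/(1/(-342287*(-186399) - 427191) + 851057) = 1/(1/(63801954513 - 427191) + 851057) = 1/(1/63801527322 + 851057) = 1/(54298736438079355/63801527322) = 63801527322/54298736438079355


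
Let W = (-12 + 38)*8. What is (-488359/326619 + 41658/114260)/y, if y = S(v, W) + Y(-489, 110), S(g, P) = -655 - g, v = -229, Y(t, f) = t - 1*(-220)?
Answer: 21096802519/12968521711650 ≈ 0.0016268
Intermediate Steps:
Y(t, f) = 220 + t (Y(t, f) = t + 220 = 220 + t)
W = 208 (W = 26*8 = 208)
y = -695 (y = (-655 - 1*(-229)) + (220 - 489) = (-655 + 229) - 269 = -426 - 269 = -695)
(-488359/326619 + 41658/114260)/y = (-488359/326619 + 41658/114260)/(-695) = (-488359*1/326619 + 41658*(1/114260))*(-1/695) = (-488359/326619 + 20829/57130)*(-1/695) = -21096802519/18659743470*(-1/695) = 21096802519/12968521711650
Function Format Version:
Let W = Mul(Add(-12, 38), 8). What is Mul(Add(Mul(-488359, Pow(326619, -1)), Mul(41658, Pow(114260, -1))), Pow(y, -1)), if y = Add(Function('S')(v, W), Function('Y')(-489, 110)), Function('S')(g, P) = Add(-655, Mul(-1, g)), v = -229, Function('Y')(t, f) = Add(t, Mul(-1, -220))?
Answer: Rational(21096802519, 12968521711650) ≈ 0.0016268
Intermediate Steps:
Function('Y')(t, f) = Add(220, t) (Function('Y')(t, f) = Add(t, 220) = Add(220, t))
W = 208 (W = Mul(26, 8) = 208)
y = -695 (y = Add(Add(-655, Mul(-1, -229)), Add(220, -489)) = Add(Add(-655, 229), -269) = Add(-426, -269) = -695)
Mul(Add(Mul(-488359, Pow(326619, -1)), Mul(41658, Pow(114260, -1))), Pow(y, -1)) = Mul(Add(Mul(-488359, Pow(326619, -1)), Mul(41658, Pow(114260, -1))), Pow(-695, -1)) = Mul(Add(Mul(-488359, Rational(1, 326619)), Mul(41658, Rational(1, 114260))), Rational(-1, 695)) = Mul(Add(Rational(-488359, 326619), Rational(20829, 57130)), Rational(-1, 695)) = Mul(Rational(-21096802519, 18659743470), Rational(-1, 695)) = Rational(21096802519, 12968521711650)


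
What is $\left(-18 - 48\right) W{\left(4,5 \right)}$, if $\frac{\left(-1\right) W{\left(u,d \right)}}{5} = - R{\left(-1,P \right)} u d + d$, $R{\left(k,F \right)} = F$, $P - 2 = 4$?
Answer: $-37950$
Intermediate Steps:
$P = 6$ ($P = 2 + 4 = 6$)
$W{\left(u,d \right)} = - 5 d + 30 d u$ ($W{\left(u,d \right)} = - 5 \left(\left(-1\right) 6 u d + d\right) = - 5 \left(- 6 u d + d\right) = - 5 \left(- 6 d u + d\right) = - 5 \left(d - 6 d u\right) = - 5 d + 30 d u$)
$\left(-18 - 48\right) W{\left(4,5 \right)} = \left(-18 - 48\right) 5 \cdot 5 \left(-1 + 6 \cdot 4\right) = - 66 \cdot 5 \cdot 5 \left(-1 + 24\right) = - 66 \cdot 5 \cdot 5 \cdot 23 = \left(-66\right) 575 = -37950$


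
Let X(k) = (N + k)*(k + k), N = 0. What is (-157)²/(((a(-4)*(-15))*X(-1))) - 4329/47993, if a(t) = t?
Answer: 1182459977/5759160 ≈ 205.32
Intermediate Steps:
X(k) = 2*k² (X(k) = (0 + k)*(k + k) = k*(2*k) = 2*k²)
(-157)²/(((a(-4)*(-15))*X(-1))) - 4329/47993 = (-157)²/(((-4*(-15))*(2*(-1)²))) - 4329/47993 = 24649/((60*(2*1))) - 4329*1/47993 = 24649/((60*2)) - 4329/47993 = 24649/120 - 4329/47993 = 1182459977/5759160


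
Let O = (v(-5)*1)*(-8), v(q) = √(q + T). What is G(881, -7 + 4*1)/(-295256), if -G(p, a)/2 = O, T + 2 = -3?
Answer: -2*I*√10/36907 ≈ -0.00017136*I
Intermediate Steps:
T = -5 (T = -2 - 3 = -5)
v(q) = √(-5 + q) (v(q) = √(q - 5) = √(-5 + q))
O = -8*I*√10 (O = (√(-5 - 5)*1)*(-8) = (√(-10)*1)*(-8) = ((I*√10)*1)*(-8) = (I*√10)*(-8) = -8*I*√10 ≈ -25.298*I)
G(p, a) = 16*I*√10 (G(p, a) = -(-16)*I*√10 = 16*I*√10)
G(881, -7 + 4*1)/(-295256) = (16*I*√10)/(-295256) = (16*I*√10)*(-1/295256) = -2*I*√10/36907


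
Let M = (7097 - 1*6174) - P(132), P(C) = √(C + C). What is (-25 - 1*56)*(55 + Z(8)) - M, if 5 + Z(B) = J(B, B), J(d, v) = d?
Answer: -5621 + 2*√66 ≈ -5604.8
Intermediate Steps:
P(C) = √2*√C (P(C) = √(2*C) = √2*√C)
Z(B) = -5 + B
M = 923 - 2*√66 (M = (7097 - 1*6174) - √2*√132 = (7097 - 6174) - √2*2*√33 = 923 - 2*√66 ≈ 906.75)
(-25 - 1*56)*(55 + Z(8)) - M = (-25 - 1*56)*(55 + (-5 + 8)) - (923 - 2*√66) = (-25 - 56)*(55 + 3) + (-923 + 2*√66) = -81*58 + (-923 + 2*√66) = -4698 + (-923 + 2*√66) = -5621 + 2*√66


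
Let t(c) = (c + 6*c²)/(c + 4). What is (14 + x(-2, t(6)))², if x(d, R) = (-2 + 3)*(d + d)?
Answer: 100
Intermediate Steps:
t(c) = (c + 6*c²)/(4 + c)
x(d, R) = 2*d (x(d, R) = 1*(2*d) = 2*d)
(14 + x(-2, t(6)))² = (14 + 2*(-2))² = (14 - 4)² = 10² = 100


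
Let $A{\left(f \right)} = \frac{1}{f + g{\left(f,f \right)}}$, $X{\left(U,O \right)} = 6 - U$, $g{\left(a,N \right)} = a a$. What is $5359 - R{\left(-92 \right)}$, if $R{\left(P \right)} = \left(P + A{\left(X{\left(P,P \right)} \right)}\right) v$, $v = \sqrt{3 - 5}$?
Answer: $5359 + \frac{892583 i \sqrt{2}}{9702} \approx 5359.0 + 130.11 i$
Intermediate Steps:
$g{\left(a,N \right)} = a^{2}$
$A{\left(f \right)} = \frac{1}{f + f^{2}}$
$v = i \sqrt{2}$ ($v = \sqrt{-2} = i \sqrt{2} \approx 1.4142 i$)
$R{\left(P \right)} = i \sqrt{2} \left(P + \frac{1}{\left(6 - P\right) \left(7 - P\right)}\right)$ ($R{\left(P \right)} = \left(P + \frac{1}{\left(6 - P\right) \left(1 - \left(-6 + P\right)\right)}\right) i \sqrt{2} = \left(P + \frac{1}{\left(6 - P\right) \left(7 - P\right)}\right) i \sqrt{2} = i \sqrt{2} \left(P + \frac{1}{\left(6 - P\right) \left(7 - P\right)}\right)$)
$5359 - R{\left(-92 \right)} = 5359 - \frac{i \sqrt{2} \left(1 - 92 \left(6 + \left(6 - -92\right)^{2} - -92\right)\right)}{6 + \left(6 - -92\right)^{2} - -92} = 5359 - \frac{i \sqrt{2} \left(1 - 92 \left(6 + \left(6 + 92\right)^{2} + 92\right)\right)}{6 + \left(6 + 92\right)^{2} + 92} = 5359 - \frac{i \sqrt{2} \left(1 - 92 \left(6 + 98^{2} + 92\right)\right)}{6 + 98^{2} + 92} = 5359 - \frac{i \sqrt{2} \left(1 - 92 \left(6 + 9604 + 92\right)\right)}{6 + 9604 + 92} = 5359 - \frac{i \sqrt{2} \left(1 - 892584\right)}{9702} = 5359 - i \sqrt{2} \cdot \frac{1}{9702} \left(1 - 892584\right) = 5359 - i \sqrt{2} \cdot \frac{1}{9702} \left(-892583\right) = 5359 - - \frac{892583 i \sqrt{2}}{9702} = 5359 + \frac{892583 i \sqrt{2}}{9702}$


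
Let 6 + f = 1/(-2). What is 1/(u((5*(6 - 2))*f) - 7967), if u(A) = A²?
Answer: 1/8933 ≈ 0.00011194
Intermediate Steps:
f = -13/2 (f = -6 + 1/(-2) = -6 - ½ = -13/2 ≈ -6.5000)
1/(u((5*(6 - 2))*f) - 7967) = 1/(((5*(6 - 2))*(-13/2))² - 7967) = 1/(((5*4)*(-13/2))² - 7967) = 1/((20*(-13/2))² - 7967) = 1/((-130)² - 7967) = 1/(16900 - 7967) = 1/8933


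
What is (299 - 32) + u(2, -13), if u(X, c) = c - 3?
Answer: 251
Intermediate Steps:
u(X, c) = -3 + c
(299 - 32) + u(2, -13) = (299 - 32) + (-3 - 13) = 267 - 16 = 251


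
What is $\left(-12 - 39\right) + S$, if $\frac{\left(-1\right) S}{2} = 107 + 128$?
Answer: $-521$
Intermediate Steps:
$S = -470$ ($S = - 2 \left(107 + 128\right) = \left(-2\right) 235 = -470$)
$\left(-12 - 39\right) + S = \left(-12 - 39\right) - 470 = -51 - 470 = -521$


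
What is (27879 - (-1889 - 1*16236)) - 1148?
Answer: 44856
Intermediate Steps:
(27879 - (-1889 - 1*16236)) - 1148 = (27879 - (-1889 - 16236)) - 1148 = (27879 - 1*(-18125)) - 1148 = (27879 + 18125) - 1148 = 46004 - 1148 = 44856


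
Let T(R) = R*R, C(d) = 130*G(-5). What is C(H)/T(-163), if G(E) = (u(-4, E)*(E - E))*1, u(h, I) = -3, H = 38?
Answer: 0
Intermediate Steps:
G(E) = 0 (G(E) = -3*(E - E)*1 = -3*0*1 = 0*1 = 0)
C(d) = 0 (C(d) = 130*0 = 0)
T(R) = R²
C(H)/T(-163) = 0/((-163)²) = 0/26569 = 0*(1/26569) = 0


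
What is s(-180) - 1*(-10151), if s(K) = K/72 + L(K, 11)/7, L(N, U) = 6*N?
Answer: 139919/14 ≈ 9994.2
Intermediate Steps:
s(K) = 439*K/504 (s(K) = K/72 + (6*K)/7 = K*(1/72) + (6*K)*(⅐) = K/72 + 6*K/7 = 439*K/504)
s(-180) - 1*(-10151) = (439/504)*(-180) - 1*(-10151) = -2195/14 + 10151 = 139919/14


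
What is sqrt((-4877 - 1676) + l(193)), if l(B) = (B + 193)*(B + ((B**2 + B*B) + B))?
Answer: sqrt(28898671) ≈ 5375.8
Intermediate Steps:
l(B) = (193 + B)*(2*B + 2*B**2) (l(B) = (193 + B)*(B + ((B**2 + B**2) + B)) = (193 + B)*(B + (2*B**2 + B)) = (193 + B)*(B + (B + 2*B**2)) = (193 + B)*(2*B + 2*B**2))
sqrt((-4877 - 1676) + l(193)) = sqrt((-4877 - 1676) + 2*193*(193 + 193**2 + 194*193)) = sqrt(-6553 + 2*193*(193 + 37249 + 37442)) = sqrt(-6553 + 2*193*74884) = sqrt(-6553 + 28905224) = sqrt(28898671)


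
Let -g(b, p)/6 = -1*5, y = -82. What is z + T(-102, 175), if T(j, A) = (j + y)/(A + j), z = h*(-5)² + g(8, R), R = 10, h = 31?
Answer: 58581/73 ≈ 802.48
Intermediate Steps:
g(b, p) = 30 (g(b, p) = -(-6)*5 = -6*(-5) = 30)
z = 805 (z = 31*(-5)² + 30 = 31*25 + 30 = 775 + 30 = 805)
T(j, A) = (-82 + j)/(A + j) (T(j, A) = (j - 82)/(A + j) = (-82 + j)/(A + j))
z + T(-102, 175) = 805 + (-82 - 102)/(175 - 102) = 805 - 184/73 = 58581/73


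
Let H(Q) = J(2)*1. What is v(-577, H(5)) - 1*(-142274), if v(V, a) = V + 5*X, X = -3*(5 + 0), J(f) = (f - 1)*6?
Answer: 141622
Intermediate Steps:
J(f) = -6 + 6*f (J(f) = (-1 + f)*6 = -6 + 6*f)
X = -15 (X = -3*5 = -15)
H(Q) = 6 (H(Q) = (-6 + 6*2)*1 = (-6 + 12)*1 = 6*1 = 6)
v(V, a) = -75 + V (v(V, a) = V + 5*(-15) = V - 75 = -75 + V)
v(-577, H(5)) - 1*(-142274) = (-75 - 577) - 1*(-142274) = -652 + 142274 = 141622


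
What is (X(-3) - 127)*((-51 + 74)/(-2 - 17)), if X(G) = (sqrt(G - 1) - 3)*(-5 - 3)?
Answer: 2369/19 + 368*I/19 ≈ 124.68 + 19.368*I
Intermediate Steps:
X(G) = 24 - 8*sqrt(-1 + G) (X(G) = (sqrt(-1 + G) - 3)*(-8) = (-3 + sqrt(-1 + G))*(-8) = 24 - 8*sqrt(-1 + G))
(X(-3) - 127)*((-51 + 74)/(-2 - 17)) = ((24 - 8*sqrt(-1 - 3)) - 127)*((-51 + 74)/(-2 - 17)) = ((24 - 16*I) - 127)*(23/(-19)) = ((24 - 16*I) - 127)*(23*(-1/19)) = ((24 - 16*I) - 127)*(-23/19) = (-103 - 16*I)*(-23/19) = 2369/19 + 368*I/19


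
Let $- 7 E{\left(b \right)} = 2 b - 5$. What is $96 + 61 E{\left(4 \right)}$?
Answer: $\frac{489}{7} \approx 69.857$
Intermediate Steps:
$E{\left(b \right)} = \frac{5}{7} - \frac{2 b}{7}$ ($E{\left(b \right)} = - \frac{2 b - 5}{7} = - \frac{-5 + 2 b}{7} = \frac{5}{7} - \frac{2 b}{7}$)
$96 + 61 E{\left(4 \right)} = 96 + 61 \left(\frac{5}{7} - \frac{8}{7}\right) = 96 + 61 \left(- \frac{3}{7}\right) = 96 - \frac{183}{7} = \frac{489}{7}$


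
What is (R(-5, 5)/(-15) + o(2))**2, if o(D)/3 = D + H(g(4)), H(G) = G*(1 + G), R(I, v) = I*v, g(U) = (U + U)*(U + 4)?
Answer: 1403476369/9 ≈ 1.5594e+8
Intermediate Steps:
g(U) = 2*U*(4 + U) (g(U) = (2*U)*(4 + U) = 2*U*(4 + U))
o(D) = 12480 + 3*D (o(D) = 3*(D + (2*4*(4 + 4))*(1 + 2*4*(4 + 4))) = 3*(D + (2*4*8)*(1 + 2*4*8)) = 3*(D + 64*(1 + 64)) = 3*(D + 64*65) = 3*(D + 4160) = 3*(4160 + D) = 12480 + 3*D)
(R(-5, 5)/(-15) + o(2))**2 = (-5*5/(-15) + (12480 + 3*2))**2 = (-25*(-1/15) + (12480 + 6))**2 = (5/3 + 12486)**2 = (37463/3)**2 = 1403476369/9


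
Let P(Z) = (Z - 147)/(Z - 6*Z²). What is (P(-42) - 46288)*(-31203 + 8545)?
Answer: 265344654551/253 ≈ 1.0488e+9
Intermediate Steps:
P(Z) = (-147 + Z)/(Z - 6*Z²)
(P(-42) - 46288)*(-31203 + 8545) = ((147 - 1*(-42))/((-42)*(-1 + 6*(-42))) - 46288)*(-31203 + 8545) = (-(147 + 42)/(42*(-1 - 252)) - 46288)*(-22658) = (-1/42*189/(-253) - 46288)*(-22658) = (-1/42*(-1/253)*189 - 46288)*(-22658) = (9/506 - 46288)*(-22658) = -23421719/506*(-22658) = 265344654551/253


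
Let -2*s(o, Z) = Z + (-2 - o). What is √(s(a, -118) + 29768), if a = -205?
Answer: √118902/2 ≈ 172.41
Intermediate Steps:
s(o, Z) = 1 + o/2 - Z/2 (s(o, Z) = -(Z + (-2 - o))/2 = -(-2 + Z - o)/2 = 1 + o/2 - Z/2)
√(s(a, -118) + 29768) = √((1 + (½)*(-205) - ½*(-118)) + 29768) = √((1 - 205/2 + 59) + 29768) = √(-85/2 + 29768) = √(59451/2) = √118902/2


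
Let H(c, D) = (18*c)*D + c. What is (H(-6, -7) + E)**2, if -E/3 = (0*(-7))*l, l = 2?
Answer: 562500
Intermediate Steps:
H(c, D) = c + 18*D*c (H(c, D) = 18*D*c + c = c + 18*D*c)
E = 0 (E = -3*0*(-7)*2 = -0*2 = -3*0 = 0)
(H(-6, -7) + E)**2 = (-6*(1 + 18*(-7)) + 0)**2 = (-6*(1 - 126) + 0)**2 = (-6*(-125) + 0)**2 = (750 + 0)**2 = 750**2 = 562500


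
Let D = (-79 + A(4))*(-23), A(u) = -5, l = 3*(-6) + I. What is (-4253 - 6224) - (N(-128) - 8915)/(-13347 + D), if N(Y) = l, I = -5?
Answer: -119603893/11415 ≈ -10478.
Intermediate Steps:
l = -23 (l = 3*(-6) - 5 = -18 - 5 = -23)
N(Y) = -23
D = 1932 (D = (-79 - 5)*(-23) = -84*(-23) = 1932)
(-4253 - 6224) - (N(-128) - 8915)/(-13347 + D) = (-4253 - 6224) - (-23 - 8915)/(-13347 + 1932) = -10477 - (-8938)/(-11415) = -10477 - (-8938)*(-1)/11415 = -10477 - 1*8938/11415 = -10477 - 8938/11415 = -119603893/11415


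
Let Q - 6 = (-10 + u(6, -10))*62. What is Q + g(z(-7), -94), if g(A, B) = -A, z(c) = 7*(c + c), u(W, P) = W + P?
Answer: -764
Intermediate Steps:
u(W, P) = P + W
z(c) = 14*c (z(c) = 7*(2*c) = 14*c)
Q = -862 (Q = 6 + (-10 + (-10 + 6))*62 = 6 + (-10 - 4)*62 = 6 - 14*62 = 6 - 868 = -862)
Q + g(z(-7), -94) = -862 - 14*(-7) = -862 - 1*(-98) = -862 + 98 = -764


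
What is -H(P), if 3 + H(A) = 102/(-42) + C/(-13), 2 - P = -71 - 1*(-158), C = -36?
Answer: 242/91 ≈ 2.6593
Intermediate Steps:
P = -85 (P = 2 - (-71 - 1*(-158)) = 2 - (-71 + 158) = 2 - 1*87 = 2 - 87 = -85)
H(A) = -242/91 (H(A) = -3 + (102/(-42) - 36/(-13)) = -3 + (102*(-1/42) - 36*(-1/13)) = -3 + (-17/7 + 36/13) = -3 + 31/91 = -242/91)
-H(P) = -1*(-242/91) = 242/91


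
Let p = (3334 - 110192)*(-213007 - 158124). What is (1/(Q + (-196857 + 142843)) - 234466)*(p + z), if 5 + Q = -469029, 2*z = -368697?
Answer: -9727106488721369680531/1046096 ≈ -9.2985e+15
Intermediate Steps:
z = -368697/2 (z = (1/2)*(-368697) = -368697/2 ≈ -1.8435e+5)
Q = -469034 (Q = -5 - 469029 = -469034)
p = 39658316398 (p = -106858*(-371131) = 39658316398)
(1/(Q + (-196857 + 142843)) - 234466)*(p + z) = (1/(-469034 + (-196857 + 142843)) - 234466)*(39658316398 - 368697/2) = (1/(-469034 - 54014) - 234466)*(79316264099/2) = (1/(-523048) - 234466)*(79316264099/2) = (-1/523048 - 234466)*(79316264099/2) = -122636972369/523048*79316264099/2 = -9727106488721369680531/1046096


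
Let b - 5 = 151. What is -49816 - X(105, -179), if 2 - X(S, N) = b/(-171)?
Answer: -2839678/57 ≈ -49819.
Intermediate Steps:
b = 156 (b = 5 + 151 = 156)
X(S, N) = 166/57 (X(S, N) = 2 - 156/(-171) = 2 - 156*(-1)/171 = 2 - 1*(-52/57) = 2 + 52/57 = 166/57)
-49816 - X(105, -179) = -49816 - 1*166/57 = -49816 - 166/57 = -2839678/57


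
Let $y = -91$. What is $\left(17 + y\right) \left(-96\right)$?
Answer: $7104$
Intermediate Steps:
$\left(17 + y\right) \left(-96\right) = \left(17 - 91\right) \left(-96\right) = \left(-74\right) \left(-96\right) = 7104$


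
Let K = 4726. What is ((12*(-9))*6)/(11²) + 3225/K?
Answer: -2672223/571846 ≈ -4.6730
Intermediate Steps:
((12*(-9))*6)/(11²) + 3225/K = ((12*(-9))*6)/(11²) + 3225/4726 = -108*6/121 + 3225*(1/4726) = -648*1/121 + 3225/4726 = -648/121 + 3225/4726 = -2672223/571846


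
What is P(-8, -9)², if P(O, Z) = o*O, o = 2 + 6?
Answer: 4096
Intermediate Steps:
o = 8
P(O, Z) = 8*O
P(-8, -9)² = (8*(-8))² = (-64)² = 4096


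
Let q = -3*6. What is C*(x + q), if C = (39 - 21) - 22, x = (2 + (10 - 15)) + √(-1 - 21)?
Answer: 84 - 4*I*√22 ≈ 84.0 - 18.762*I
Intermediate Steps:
q = -18
x = -3 + I*√22 (x = (2 - 5) + √(-22) = -3 + I*√22 ≈ -3.0 + 4.6904*I)
C = -4 (C = 18 - 22 = -4)
C*(x + q) = -4*((-3 + I*√22) - 18) = -4*(-21 + I*√22) = 84 - 4*I*√22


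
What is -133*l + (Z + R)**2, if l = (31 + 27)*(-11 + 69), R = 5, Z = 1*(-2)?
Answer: -447403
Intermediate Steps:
Z = -2
l = 3364 (l = 58*58 = 3364)
-133*l + (Z + R)**2 = -133*3364 + (-2 + 5)**2 = -447412 + 3**2 = -447412 + 9 = -447403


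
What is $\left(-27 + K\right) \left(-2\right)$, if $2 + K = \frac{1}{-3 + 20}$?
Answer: $\frac{984}{17} \approx 57.882$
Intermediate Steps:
$K = - \frac{33}{17}$ ($K = -2 + \frac{1}{-3 + 20} = -2 + \frac{1}{17} = - \frac{33}{17} \approx -1.9412$)
$\left(-27 + K\right) \left(-2\right) = \left(-27 - \frac{33}{17}\right) \left(-2\right) = \left(- \frac{492}{17}\right) \left(-2\right) = \frac{984}{17}$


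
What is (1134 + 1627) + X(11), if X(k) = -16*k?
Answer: 2585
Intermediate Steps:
(1134 + 1627) + X(11) = (1134 + 1627) - 16*11 = 2761 - 176 = 2585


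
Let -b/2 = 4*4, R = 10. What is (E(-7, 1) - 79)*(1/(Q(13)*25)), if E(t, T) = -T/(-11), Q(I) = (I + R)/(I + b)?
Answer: 16492/6325 ≈ 2.6074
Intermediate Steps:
b = -32 (b = -8*4 = -2*16 = -32)
Q(I) = (10 + I)/(-32 + I) (Q(I) = (I + 10)/(I - 32) = (10 + I)/(-32 + I))
E(t, T) = T/11 (E(t, T) = -T*(-1)/11 = -(-1)*T/11 = T/11)
(E(-7, 1) - 79)*(1/(Q(13)*25)) = ((1/11)*1 - 79)*(1/(((10 + 13)/(-32 + 13))*25)) = (1/11 - 79)*((1/25)/(23/(-19))) = -868/(11*((-1/19*23))*25) = -868/(11*(-23/19)*25) = -(-16492)/(253*25) = -868/11*(-19/575) = 16492/6325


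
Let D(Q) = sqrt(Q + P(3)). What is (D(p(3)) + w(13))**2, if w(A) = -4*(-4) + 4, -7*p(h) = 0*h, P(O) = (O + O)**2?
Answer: 676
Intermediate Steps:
P(O) = 4*O**2 (P(O) = (2*O)**2 = 4*O**2)
p(h) = 0 (p(h) = -0*h = -1/7*0 = 0)
w(A) = 20 (w(A) = 16 + 4 = 20)
D(Q) = sqrt(36 + Q) (D(Q) = sqrt(Q + 4*3**2) = sqrt(Q + 4*9) = sqrt(Q + 36) = sqrt(36 + Q))
(D(p(3)) + w(13))**2 = (sqrt(36 + 0) + 20)**2 = (sqrt(36) + 20)**2 = (6 + 20)**2 = 26**2 = 676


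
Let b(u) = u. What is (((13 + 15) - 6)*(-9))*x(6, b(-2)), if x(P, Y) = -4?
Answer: 792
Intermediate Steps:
(((13 + 15) - 6)*(-9))*x(6, b(-2)) = (((13 + 15) - 6)*(-9))*(-4) = ((28 - 6)*(-9))*(-4) = (22*(-9))*(-4) = -198*(-4) = 792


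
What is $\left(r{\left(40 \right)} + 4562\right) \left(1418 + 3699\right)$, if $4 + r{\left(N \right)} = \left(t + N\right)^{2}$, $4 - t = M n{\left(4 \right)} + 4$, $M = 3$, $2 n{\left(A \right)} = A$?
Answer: $29238538$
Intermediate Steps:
$n{\left(A \right)} = \frac{A}{2}$
$t = -6$ ($t = 4 - \left(3 \cdot \frac{1}{2} \cdot 4 + 4\right) = 4 - \left(3 \cdot 2 + 4\right) = 4 - \left(6 + 4\right) = 4 - 10 = -6$)
$r{\left(N \right)} = -4 + \left(-6 + N\right)^{2}$
$\left(r{\left(40 \right)} + 4562\right) \left(1418 + 3699\right) = \left(\left(-4 + \left(-6 + 40\right)^{2}\right) + 4562\right) \left(1418 + 3699\right) = \left(\left(-4 + 34^{2}\right) + 4562\right) 5117 = \left(\left(-4 + 1156\right) + 4562\right) 5117 = \left(1152 + 4562\right) 5117 = 5714 \cdot 5117 = 29238538$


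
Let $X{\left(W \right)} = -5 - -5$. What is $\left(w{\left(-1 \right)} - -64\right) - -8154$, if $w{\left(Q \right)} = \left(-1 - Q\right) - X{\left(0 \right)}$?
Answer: $8218$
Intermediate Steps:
$X{\left(W \right)} = 0$ ($X{\left(W \right)} = -5 + 5 = 0$)
$w{\left(Q \right)} = -1 - Q$ ($w{\left(Q \right)} = \left(-1 - Q\right) - 0 = \left(-1 - Q\right) + 0 = -1 - Q$)
$\left(w{\left(-1 \right)} - -64\right) - -8154 = \left(\left(-1 - -1\right) - -64\right) - -8154 = \left(\left(-1 + 1\right) + 64\right) + 8154 = \left(0 + 64\right) + 8154 = 64 + 8154 = 8218$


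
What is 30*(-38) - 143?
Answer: -1283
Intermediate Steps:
30*(-38) - 143 = -1140 - 143 = -1283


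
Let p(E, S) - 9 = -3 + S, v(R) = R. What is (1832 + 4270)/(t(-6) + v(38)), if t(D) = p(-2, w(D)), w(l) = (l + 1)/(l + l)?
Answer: 73224/533 ≈ 137.38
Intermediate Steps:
w(l) = (1 + l)/(2*l) (w(l) = (1 + l)/((2*l)) = (1 + l)*(1/(2*l)) = (1 + l)/(2*l))
p(E, S) = 6 + S (p(E, S) = 9 + (-3 + S) = 6 + S)
t(D) = 6 + (1 + D)/(2*D)
(1832 + 4270)/(t(-6) + v(38)) = (1832 + 4270)/((½)*(1 + 13*(-6))/(-6) + 38) = 6102/((½)*(-⅙)*(1 - 78) + 38) = 6102/((½)*(-⅙)*(-77) + 38) = 6102/(77/12 + 38) = 6102/(533/12) = 6102*(12/533) = 73224/533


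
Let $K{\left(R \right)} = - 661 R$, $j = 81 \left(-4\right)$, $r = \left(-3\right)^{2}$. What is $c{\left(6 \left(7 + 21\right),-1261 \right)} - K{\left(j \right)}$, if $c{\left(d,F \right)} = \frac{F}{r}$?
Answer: $- \frac{1928737}{9} \approx -2.143 \cdot 10^{5}$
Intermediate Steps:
$r = 9$
$j = -324$
$c{\left(d,F \right)} = \frac{F}{9}$
$c{\left(6 \left(7 + 21\right),-1261 \right)} - K{\left(j \right)} = \frac{1}{9} \left(-1261\right) - \left(-661\right) \left(-324\right) = - \frac{1261}{9} - 214164 = - \frac{1928737}{9}$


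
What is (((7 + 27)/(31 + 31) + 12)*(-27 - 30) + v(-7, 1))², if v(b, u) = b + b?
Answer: 511076449/961 ≈ 5.3182e+5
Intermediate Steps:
v(b, u) = 2*b
(((7 + 27)/(31 + 31) + 12)*(-27 - 30) + v(-7, 1))² = (((7 + 27)/(31 + 31) + 12)*(-27 - 30) + 2*(-7))² = ((34/62 + 12)*(-57) - 14)² = ((34*(1/62) + 12)*(-57) - 14)² = ((17/31 + 12)*(-57) - 14)² = ((389/31)*(-57) - 14)² = (-22173/31 - 14)² = (-22607/31)² = 511076449/961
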